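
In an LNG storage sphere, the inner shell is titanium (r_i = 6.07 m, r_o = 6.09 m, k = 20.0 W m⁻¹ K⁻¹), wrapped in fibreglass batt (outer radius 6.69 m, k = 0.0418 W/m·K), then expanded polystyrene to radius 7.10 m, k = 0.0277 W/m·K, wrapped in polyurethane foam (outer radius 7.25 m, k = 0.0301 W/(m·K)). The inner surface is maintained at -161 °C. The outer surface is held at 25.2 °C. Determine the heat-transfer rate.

Q = 3.08 kW

Resistance network (inner→outer):
  R_titanium = (1/6.07 − 1/6.09)/(4πk) = 5.410×10^-4/(4π·20.0) = 2.153×10^-6 K/W
  R_fibreglass batt = (1/6.09 − 1/6.69)/(4πk) = 0.01473/(4π·0.0418) = 0.02804 K/W
  R_expanded polystyrene = (1/6.69 − 1/7.10)/(4πk) = 0.008632/(4π·0.0277) = 0.02480 K/W
  R_polyurethane foam = (1/7.10 − 1/7.25)/(4πk) = 0.002914/(4π·0.0301) = 0.007704 K/W
ΣR = 2.153×10^-6 + 0.02804 + 0.02480 + 0.007704 = 0.06055 K/W
Q = ΔT/ΣR = (-161 °C − 25.2 °C)/0.06055 = -3080 W
(Negative Q ⇒ heat flows inward; heat gain = 3080 W.)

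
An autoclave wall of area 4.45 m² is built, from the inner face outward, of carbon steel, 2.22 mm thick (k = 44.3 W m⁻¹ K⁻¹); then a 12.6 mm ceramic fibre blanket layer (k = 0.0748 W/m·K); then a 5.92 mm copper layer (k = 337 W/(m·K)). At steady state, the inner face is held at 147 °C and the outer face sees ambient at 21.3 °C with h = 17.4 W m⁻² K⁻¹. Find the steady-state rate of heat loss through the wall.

Resistance network (inner→outer):
  R_carbon steel = L/(kA) = 0.00222/(44.3·4.45) = 1.126×10^-5 K/W
  R_ceramic fibre blanket = L/(kA) = 0.0126/(0.0748·4.45) = 0.03785 K/W
  R_copper = L/(kA) = 0.00592/(337·4.45) = 3.948×10^-6 K/W
  R_conv,out = 1/(hA) = 1/(17.4·4.45) = 0.01291 K/W
ΣR = 1.126×10^-5 + 0.03785 + 3.948×10^-6 + 0.01291 = 0.05078 K/W
Q = ΔT/ΣR = (147 °C − 21.3 °C)/0.05078 = 2480 W

Q = 2.48 kW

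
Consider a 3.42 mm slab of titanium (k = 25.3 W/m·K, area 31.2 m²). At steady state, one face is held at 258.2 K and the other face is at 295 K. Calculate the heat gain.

Q = 8.49×10^6 W

Q = kA·ΔT/L = 25.3 × 31.2 × |258.2 K − 295 K| / 0.00342 = 8.49×10^6 W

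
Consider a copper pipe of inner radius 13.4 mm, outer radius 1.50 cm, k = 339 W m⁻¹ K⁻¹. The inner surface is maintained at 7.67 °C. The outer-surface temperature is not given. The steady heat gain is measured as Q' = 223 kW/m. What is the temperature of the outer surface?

Sum the resistances:
  R'_copper = ln(0.0150/0.0134)/(2πk) = 0.1128/(2π·339) = 5.296×10^-5 m·K/W
ΣR = 5.296×10^-5 m·K/W
ΔT = Q'·ΣR = 2.23×10^5 × 5.296×10^-5 = 11.81 K
Heat flows inward, so T_out = T_in + ΔT = 7.67 + 11.81 = 19.5 °C

T_out = 19.5 °C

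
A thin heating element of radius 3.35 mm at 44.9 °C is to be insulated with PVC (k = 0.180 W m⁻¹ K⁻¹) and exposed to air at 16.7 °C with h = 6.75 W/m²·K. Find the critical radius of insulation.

r_cr = 2.67 cm

For a cylinder, r_cr = k_ins/h = 0.180/6.75 = 0.0267 m = 2.67 cm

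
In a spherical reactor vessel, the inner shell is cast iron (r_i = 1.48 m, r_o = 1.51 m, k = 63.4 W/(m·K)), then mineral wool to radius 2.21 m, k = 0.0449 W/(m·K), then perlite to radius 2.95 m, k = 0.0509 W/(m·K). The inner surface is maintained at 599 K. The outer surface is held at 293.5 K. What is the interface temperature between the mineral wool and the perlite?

Series thermal resistances, inner to outer:
  R_cast iron = (1/1.48 − 1/1.51)/(4πk) = 0.01342/(4π·63.4) = 1.685×10^-5 K/W
  R_mineral wool = (1/1.51 − 1/2.21)/(4πk) = 0.2098/(4π·0.0449) = 0.3718 K/W
  R_perlite = (1/2.21 − 1/2.95)/(4πk) = 0.1135/(4π·0.0509) = 0.1775 K/W
ΣR = 1.685×10^-5 + 0.3718 + 0.1775 = 0.5493 K/W
Q = ΔT/ΣR = (599 K − 293.5 K)/0.5493 = 556.2 W
From the inner boundary to the mineral wool/perlite interface, ΣR_partial = 0.3718 K/W.
T_interface = T_in − Q·ΣR_partial = 599 K − (556.2)(0.3718) = 392 K

T = 392 K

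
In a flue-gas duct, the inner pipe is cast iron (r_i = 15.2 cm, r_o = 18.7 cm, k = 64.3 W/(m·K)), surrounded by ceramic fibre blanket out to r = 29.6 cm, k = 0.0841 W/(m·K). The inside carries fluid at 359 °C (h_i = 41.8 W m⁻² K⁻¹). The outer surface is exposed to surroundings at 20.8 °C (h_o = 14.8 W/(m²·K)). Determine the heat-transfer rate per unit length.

Series thermal resistances, inner to outer:
  R'_conv,in = 1/(2πr h) = 1/(2π·0.152·41.8) = 0.02505 m·K/W
  R'_cast iron = ln(0.187/0.152)/(2πk) = 0.2072/(2π·64.3) = 5.129×10^-4 m·K/W
  R'_ceramic fibre blanket = ln(0.296/0.187)/(2πk) = 0.4593/(2π·0.0841) = 0.8691 m·K/W
  R'_conv,out = 1/(2πr h) = 1/(2π·0.296·14.8) = 0.03633 m·K/W
ΣR = 0.02505 + 5.129×10^-4 + 0.8691 + 0.03633 = 0.9310 m·K/W
Q' = ΔT/ΣR = (359 °C − 20.8 °C)/0.9310 = 363 W/m

Q' = 363 W/m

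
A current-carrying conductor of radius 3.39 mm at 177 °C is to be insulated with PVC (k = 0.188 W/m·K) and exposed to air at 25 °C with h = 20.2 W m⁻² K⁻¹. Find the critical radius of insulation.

r_cr = 0.931 cm

For a cylinder, r_cr = k_ins/h = 0.188/20.2 = 0.00931 m = 0.931 cm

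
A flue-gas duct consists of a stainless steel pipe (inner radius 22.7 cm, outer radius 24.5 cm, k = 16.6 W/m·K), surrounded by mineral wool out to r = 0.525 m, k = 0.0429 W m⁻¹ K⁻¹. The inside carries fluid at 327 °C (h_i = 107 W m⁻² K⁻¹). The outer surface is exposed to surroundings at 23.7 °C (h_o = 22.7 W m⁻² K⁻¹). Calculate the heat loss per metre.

Resistance network (inner→outer):
  R'_conv,in = 1/(2πr h) = 1/(2π·0.227·107) = 0.006553 m·K/W
  R'_stainless steel = ln(0.245/0.227)/(2πk) = 0.07631/(2π·16.6) = 7.316×10^-4 m·K/W
  R'_mineral wool = ln(0.525/0.245)/(2πk) = 0.7621/(2π·0.0429) = 2.827 m·K/W
  R'_conv,out = 1/(2πr h) = 1/(2π·0.525·22.7) = 0.01335 m·K/W
ΣR = 0.006553 + 7.316×10^-4 + 2.827 + 0.01335 = 2.848 m·K/W
Q' = ΔT/ΣR = (327 °C − 23.7 °C)/2.848 = 106 W/m

Q' = 106 W/m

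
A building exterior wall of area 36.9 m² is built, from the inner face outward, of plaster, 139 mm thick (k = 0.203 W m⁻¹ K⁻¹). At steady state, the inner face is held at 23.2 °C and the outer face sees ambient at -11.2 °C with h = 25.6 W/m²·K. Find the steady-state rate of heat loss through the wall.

Treat each layer as a resistance in series:
  R_plaster = L/(kA) = 0.139/(0.203·36.9) = 0.01856 K/W
  R_conv,out = 1/(hA) = 1/(25.6·36.9) = 0.001059 K/W
ΣR = 0.01856 + 0.001059 = 0.01962 K/W
Q = ΔT/ΣR = (23.2 °C − -11.2 °C)/0.01962 = 1750 W

Q = 1750 W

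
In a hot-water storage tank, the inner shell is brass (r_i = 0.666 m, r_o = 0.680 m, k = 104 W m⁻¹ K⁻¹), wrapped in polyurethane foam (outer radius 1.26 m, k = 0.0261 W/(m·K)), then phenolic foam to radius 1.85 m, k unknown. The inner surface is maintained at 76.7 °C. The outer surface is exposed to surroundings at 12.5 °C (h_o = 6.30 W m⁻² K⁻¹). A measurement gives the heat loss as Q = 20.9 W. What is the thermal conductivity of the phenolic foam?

k = 0.0201 W/m·K

ΣR = ΔT/Q = |76.7 − 12.5|/20.9 = 3.072 K/W
Known resistances:
  R_brass = (1/0.666 − 1/0.680)/(4πk) = 0.03091/(4π·104) = 2.365×10^-5 K/W
  R_polyurethane foam = (1/0.680 − 1/1.26)/(4πk) = 0.6769/(4π·0.0261) = 2.064 K/W
  R_conv,out = 1/(4πr²h) = 1/(4π·1.85²·6.30) = 0.003691 K/W
R_phenolic foam = ΣR − ΣR_known = 3.072 − 2.068 = 1.004 K/W
(1/r₁−1/r₂)/(4πk) = 1.004 ⇒ k = 0.2531/(4π·1.004) = 0.0201 W/m·K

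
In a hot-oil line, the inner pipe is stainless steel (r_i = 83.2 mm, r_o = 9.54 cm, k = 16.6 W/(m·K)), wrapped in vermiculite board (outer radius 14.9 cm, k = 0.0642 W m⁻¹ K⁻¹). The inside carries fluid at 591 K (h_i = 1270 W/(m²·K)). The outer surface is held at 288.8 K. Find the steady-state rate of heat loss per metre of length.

Q' = 273 W/m

Series thermal resistances, inner to outer:
  R'_conv,in = 1/(2πr h) = 1/(2π·0.0832·1270) = 0.001506 m·K/W
  R'_stainless steel = ln(0.0954/0.0832)/(2πk) = 0.1368/(2π·16.6) = 0.001312 m·K/W
  R'_vermiculite board = ln(0.149/0.0954)/(2πk) = 0.4459/(2π·0.0642) = 1.105 m·K/W
ΣR = 0.001506 + 0.001312 + 1.105 = 1.108 m·K/W
Q' = ΔT/ΣR = (591 K − 288.8 K)/1.108 = 273 W/m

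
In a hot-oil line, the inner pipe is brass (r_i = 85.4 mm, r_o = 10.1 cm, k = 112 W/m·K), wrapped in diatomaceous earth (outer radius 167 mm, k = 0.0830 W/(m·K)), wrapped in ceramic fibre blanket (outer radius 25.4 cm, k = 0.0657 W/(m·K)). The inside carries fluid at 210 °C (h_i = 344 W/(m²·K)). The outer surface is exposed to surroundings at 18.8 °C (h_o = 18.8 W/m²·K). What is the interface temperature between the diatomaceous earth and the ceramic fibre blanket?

Treat each layer as a resistance in series:
  R'_conv,in = 1/(2πr h) = 1/(2π·0.0854·344) = 0.005418 m·K/W
  R'_brass = ln(0.101/0.0854)/(2πk) = 0.1678/(2π·112) = 2.384×10^-4 m·K/W
  R'_diatomaceous earth = ln(0.167/0.101)/(2πk) = 0.5029/(2π·0.0830) = 0.9643 m·K/W
  R'_ceramic fibre blanket = ln(0.254/0.167)/(2πk) = 0.4193/(2π·0.0657) = 1.016 m·K/W
  R'_conv,out = 1/(2πr h) = 1/(2π·0.254·18.8) = 0.03333 m·K/W
ΣR = 0.005418 + 2.384×10^-4 + 0.9643 + 1.016 + 0.03333 = 2.019 m·K/W
Q' = ΔT/ΣR = (210 °C − 18.8 °C)/2.019 = 94.70 W/m
From the inner boundary to the diatomaceous earth/ceramic fibre blanket interface, ΣR_partial = 0.9700 m·K/W.
T_interface = T_in − Q'·ΣR_partial = 210 °C − (94.70)(0.9700) = 118 °C

T = 118 °C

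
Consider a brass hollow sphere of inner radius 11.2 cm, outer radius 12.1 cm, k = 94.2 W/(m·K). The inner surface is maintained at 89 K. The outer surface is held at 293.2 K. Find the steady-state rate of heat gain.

Q = 4πk·ΔT/(1/r₁ − 1/r₂) = 4π × 94.2 × 204.2 / (1/0.112 − 1/0.121) = 3.64×10^5 W

Q = 364 kW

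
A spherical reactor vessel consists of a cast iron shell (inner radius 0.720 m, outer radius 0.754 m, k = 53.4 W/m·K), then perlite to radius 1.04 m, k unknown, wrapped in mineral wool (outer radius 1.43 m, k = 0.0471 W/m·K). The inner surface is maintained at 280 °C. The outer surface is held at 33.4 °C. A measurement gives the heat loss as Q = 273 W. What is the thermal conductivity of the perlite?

ΣR = ΔT/Q = |280 − 33.4|/273 = 0.9033 K/W
Known resistances:
  R_cast iron = (1/0.720 − 1/0.754)/(4πk) = 0.06263/(4π·53.4) = 9.333×10^-5 K/W
  R_mineral wool = (1/1.04 − 1/1.43)/(4πk) = 0.2622/(4π·0.0471) = 0.4431 K/W
R_perlite = ΣR − ΣR_known = 0.9033 − 0.4432 = 0.4601 K/W
(1/r₁−1/r₂)/(4πk) = 0.4601 ⇒ k = 0.3647/(4π·0.4601) = 0.0631 W/m·K

k = 0.0631 W/m·K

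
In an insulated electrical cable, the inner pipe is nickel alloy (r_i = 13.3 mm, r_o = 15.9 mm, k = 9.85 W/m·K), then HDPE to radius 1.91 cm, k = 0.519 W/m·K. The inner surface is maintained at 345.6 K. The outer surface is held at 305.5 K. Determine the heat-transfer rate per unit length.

Q' = 678 W/m

Treat each layer as a resistance in series:
  R'_nickel alloy = ln(0.0159/0.0133)/(2πk) = 0.1786/(2π·9.85) = 0.002885 m·K/W
  R'_HDPE = ln(0.0191/0.0159)/(2πk) = 0.1834/(2π·0.519) = 0.05623 m·K/W
ΣR = 0.002885 + 0.05623 = 0.05912 m·K/W
Q' = ΔT/ΣR = (345.6 K − 305.5 K)/0.05912 = 678 W/m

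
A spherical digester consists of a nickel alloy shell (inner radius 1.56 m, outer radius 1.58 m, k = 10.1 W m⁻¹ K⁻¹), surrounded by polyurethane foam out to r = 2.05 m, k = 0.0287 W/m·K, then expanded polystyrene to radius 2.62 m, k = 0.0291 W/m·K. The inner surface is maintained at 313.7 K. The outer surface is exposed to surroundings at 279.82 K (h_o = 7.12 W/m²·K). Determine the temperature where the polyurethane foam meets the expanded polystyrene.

T = 294.1 K

Treat each layer as a resistance in series:
  R_nickel alloy = (1/1.56 − 1/1.58)/(4πk) = 0.008114/(4π·10.1) = 6.393×10^-5 K/W
  R_polyurethane foam = (1/1.58 − 1/2.05)/(4πk) = 0.1451/(4π·0.0287) = 0.4023 K/W
  R_expanded polystyrene = (1/2.05 − 1/2.62)/(4πk) = 0.1061/(4π·0.0291) = 0.2902 K/W
  R_conv,out = 1/(4πr²h) = 1/(4π·2.62²·7.12) = 0.001628 K/W
ΣR = 6.393×10^-5 + 0.4023 + 0.2902 + 0.001628 = 0.6942 K/W
Q = ΔT/ΣR = (313.7 K − 279.82 K)/0.6942 = 48.80 W
From the inner boundary to the polyurethane foam/expanded polystyrene interface, ΣR_partial = 0.4024 K/W.
T_interface = T_in − Q·ΣR_partial = 313.7 K − (48.80)(0.4024) = 294.1 K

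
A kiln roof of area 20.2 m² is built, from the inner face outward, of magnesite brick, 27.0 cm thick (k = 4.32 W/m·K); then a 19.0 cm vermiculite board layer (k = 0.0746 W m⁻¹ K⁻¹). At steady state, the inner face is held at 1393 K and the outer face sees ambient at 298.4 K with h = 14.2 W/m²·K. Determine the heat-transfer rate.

Series thermal resistances, inner to outer:
  R_magnesite brick = L/(kA) = 0.270/(4.32·20.2) = 0.003094 K/W
  R_vermiculite board = L/(kA) = 0.190/(0.0746·20.2) = 0.1261 K/W
  R_conv,out = 1/(hA) = 1/(14.2·20.2) = 0.003486 K/W
ΣR = 0.003094 + 0.1261 + 0.003486 = 0.1327 K/W
Q = ΔT/ΣR = (1393 K − 298.4 K)/0.1327 = 8250 W

Q = 8250 W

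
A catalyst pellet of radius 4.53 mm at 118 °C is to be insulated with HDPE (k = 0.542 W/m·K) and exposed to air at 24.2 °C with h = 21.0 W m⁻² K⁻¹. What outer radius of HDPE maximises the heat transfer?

For a sphere, r_cr = 2k_ins/h = 2·0.542/21.0 = 0.0516 m = 5.16 cm

r_cr = 5.16 cm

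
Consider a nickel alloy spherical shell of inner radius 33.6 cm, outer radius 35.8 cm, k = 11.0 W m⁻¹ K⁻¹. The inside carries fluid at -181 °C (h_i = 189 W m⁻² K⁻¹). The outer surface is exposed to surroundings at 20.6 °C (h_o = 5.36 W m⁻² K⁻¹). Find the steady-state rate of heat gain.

Treat each layer as a resistance in series:
  R_conv,in = 1/(4πr²h) = 1/(4π·0.336²·189) = 0.003729 K/W
  R_nickel alloy = (1/0.336 − 1/0.358)/(4πk) = 0.1829/(4π·11.0) = 0.001323 K/W
  R_conv,out = 1/(4πr²h) = 1/(4π·0.358²·5.36) = 0.1158 K/W
ΣR = 0.003729 + 0.001323 + 0.1158 = 0.1209 K/W
Q = ΔT/ΣR = (-181 °C − 20.6 °C)/0.1209 = -1670 W
(Negative Q ⇒ heat flows inward; heat gain = 1670 W.)

Q = 1670 W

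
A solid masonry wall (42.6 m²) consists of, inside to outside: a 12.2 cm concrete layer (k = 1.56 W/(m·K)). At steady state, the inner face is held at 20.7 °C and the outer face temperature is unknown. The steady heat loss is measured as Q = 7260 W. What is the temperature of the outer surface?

T_out = 7.37 °C

Sum the resistances:
  R_concrete = L/(kA) = 0.122/(1.56·42.6) = 0.001836 K/W
ΣR = 0.001836 K/W
ΔT = Q·ΣR = 7260 × 0.001836 = 13.33 K
Heat flows outward, so T_out = T_in − ΔT = 20.7 − 13.33 = 7.37 °C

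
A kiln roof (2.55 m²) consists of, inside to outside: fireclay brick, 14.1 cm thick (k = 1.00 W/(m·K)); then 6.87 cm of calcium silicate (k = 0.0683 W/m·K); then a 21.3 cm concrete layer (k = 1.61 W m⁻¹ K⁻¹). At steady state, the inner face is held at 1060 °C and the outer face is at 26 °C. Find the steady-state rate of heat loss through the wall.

Series thermal resistances, inner to outer:
  R_fireclay brick = L/(kA) = 0.141/(1.00·2.55) = 0.05529 K/W
  R_calcium silicate = L/(kA) = 0.0687/(0.0683·2.55) = 0.3945 K/W
  R_concrete = L/(kA) = 0.213/(1.61·2.55) = 0.05188 K/W
ΣR = 0.05529 + 0.3945 + 0.05188 = 0.5017 K/W
Q = ΔT/ΣR = (1060 °C − 26 °C)/0.5017 = 2060 W

Q = 2.06 kW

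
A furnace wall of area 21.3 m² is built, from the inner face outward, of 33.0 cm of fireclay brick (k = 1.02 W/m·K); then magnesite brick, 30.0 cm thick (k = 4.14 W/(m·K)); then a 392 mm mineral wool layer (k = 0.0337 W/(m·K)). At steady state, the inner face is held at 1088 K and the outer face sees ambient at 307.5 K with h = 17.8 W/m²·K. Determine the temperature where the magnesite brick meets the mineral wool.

Resistance network (inner→outer):
  R_fireclay brick = L/(kA) = 0.330/(1.02·21.3) = 0.01519 K/W
  R_magnesite brick = L/(kA) = 0.300/(4.14·21.3) = 0.003402 K/W
  R_mineral wool = L/(kA) = 0.392/(0.0337·21.3) = 0.5461 K/W
  R_conv,out = 1/(hA) = 1/(17.8·21.3) = 0.002638 K/W
ΣR = 0.01519 + 0.003402 + 0.5461 + 0.002638 = 0.5673 K/W
Q = ΔT/ΣR = (1088 K − 307.5 K)/0.5673 = 1376 W
From the inner boundary to the magnesite brick/mineral wool interface, ΣR_partial = 0.01859 K/W.
T_interface = T_in − Q·ΣR_partial = 1088 K − (1376)(0.01859) = 1062 K

T = 1062 K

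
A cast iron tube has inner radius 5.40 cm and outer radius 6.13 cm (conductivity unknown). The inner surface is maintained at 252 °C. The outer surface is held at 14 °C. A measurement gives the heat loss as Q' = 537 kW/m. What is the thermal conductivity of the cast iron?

ΣR = ΔT/Q' = |252 − 14|/5.37×10^5 = 4.432×10^-4 m·K/W
ln(r₂/r₁)/(2πk) = 4.432×10^-4 ⇒ k = 0.1268/(2π·4.432×10^-4) = 45.5 W/m·K

k = 45.5 W/m·K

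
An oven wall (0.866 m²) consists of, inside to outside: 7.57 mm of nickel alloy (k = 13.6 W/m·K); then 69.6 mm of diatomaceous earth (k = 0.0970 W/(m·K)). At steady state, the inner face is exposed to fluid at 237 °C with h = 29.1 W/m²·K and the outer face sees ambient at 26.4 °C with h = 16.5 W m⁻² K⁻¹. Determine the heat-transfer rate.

Q = 224 W

Treat each layer as a resistance in series:
  R_conv,in = 1/(hA) = 1/(29.1·0.866) = 0.03968 K/W
  R_nickel alloy = L/(kA) = 0.00757/(13.6·0.866) = 6.427×10^-4 K/W
  R_diatomaceous earth = L/(kA) = 0.0696/(0.0970·0.866) = 0.8286 K/W
  R_conv,out = 1/(hA) = 1/(16.5·0.866) = 0.06998 K/W
ΣR = 0.03968 + 6.427×10^-4 + 0.8286 + 0.06998 = 0.9389 K/W
Q = ΔT/ΣR = (237 °C − 26.4 °C)/0.9389 = 224 W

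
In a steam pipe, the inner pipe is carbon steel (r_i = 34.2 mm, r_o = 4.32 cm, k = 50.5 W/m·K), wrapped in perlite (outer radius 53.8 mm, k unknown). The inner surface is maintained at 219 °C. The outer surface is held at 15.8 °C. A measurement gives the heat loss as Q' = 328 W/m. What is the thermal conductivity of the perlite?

ΣR = ΔT/Q' = |219 − 15.8|/328 = 0.6195 m·K/W
Known resistances:
  R'_carbon steel = ln(0.0432/0.0342)/(2πk) = 0.2336/(2π·50.5) = 7.363×10^-4 m·K/W
R_perlite = ΣR − ΣR_known = 0.6195 − 7.363×10^-4 = 0.6188 m·K/W
ln(r₂/r₁)/(2πk) = 0.6188 ⇒ k = 0.2194/(2π·0.6188) = 0.0564 W/m·K

k = 0.0564 W/m·K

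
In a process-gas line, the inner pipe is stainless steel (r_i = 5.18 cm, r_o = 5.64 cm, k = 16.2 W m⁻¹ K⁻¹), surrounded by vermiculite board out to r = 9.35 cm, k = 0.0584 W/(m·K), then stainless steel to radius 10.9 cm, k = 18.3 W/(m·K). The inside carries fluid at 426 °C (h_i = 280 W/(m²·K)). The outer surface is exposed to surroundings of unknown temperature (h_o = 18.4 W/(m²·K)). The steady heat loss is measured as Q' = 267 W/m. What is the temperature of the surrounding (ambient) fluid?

T_out = 33.5 °C

Sum the resistances:
  R'_conv,in = 1/(2πr h) = 1/(2π·0.0518·280) = 0.01097 m·K/W
  R'_stainless steel = ln(0.0564/0.0518)/(2πk) = 0.08508/(2π·16.2) = 8.358×10^-4 m·K/W
  R'_vermiculite board = ln(0.0935/0.0564)/(2πk) = 0.5055/(2π·0.0584) = 1.378 m·K/W
  R'_stainless steel = ln(0.109/0.0935)/(2πk) = 0.1534/(2π·18.3) = 0.001334 m·K/W
  R'_conv,out = 1/(2πr h) = 1/(2π·0.109·18.4) = 0.07936 m·K/W
ΣR = 1.470 m·K/W
ΔT = Q'·ΣR = 267 × 1.470 = 392.5 K
Heat flows outward, so T_out = T_in − ΔT = 426 − 392.5 = 33.5 °C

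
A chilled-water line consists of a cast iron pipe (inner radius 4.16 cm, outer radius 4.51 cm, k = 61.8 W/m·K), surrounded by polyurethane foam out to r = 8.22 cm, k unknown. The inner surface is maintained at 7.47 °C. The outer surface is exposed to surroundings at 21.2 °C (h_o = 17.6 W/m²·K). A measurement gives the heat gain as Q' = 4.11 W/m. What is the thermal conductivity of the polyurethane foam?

ΣR = ΔT/Q' = |7.47 − 21.2|/4.11 = 3.341 m·K/W
Known resistances:
  R'_cast iron = ln(0.0451/0.0416)/(2πk) = 0.08078/(2π·61.8) = 2.080×10^-4 m·K/W
  R'_conv,out = 1/(2πr h) = 1/(2π·0.0822·17.6) = 0.1100 m·K/W
R_polyurethane foam = ΣR − ΣR_known = 3.341 − 0.1102 = 3.231 m·K/W
ln(r₂/r₁)/(2πk) = 3.231 ⇒ k = 0.6003/(2π·3.231) = 0.0296 W/m·K

k = 0.0296 W/m·K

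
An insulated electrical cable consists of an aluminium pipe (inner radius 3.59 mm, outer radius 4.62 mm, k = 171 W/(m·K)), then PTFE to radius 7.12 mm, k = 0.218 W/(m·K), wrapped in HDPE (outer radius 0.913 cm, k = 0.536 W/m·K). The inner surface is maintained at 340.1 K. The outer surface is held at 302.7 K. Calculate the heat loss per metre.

Series thermal resistances, inner to outer:
  R'_aluminium = ln(0.00462/0.00359)/(2πk) = 0.2522/(2π·171) = 2.348×10^-4 m·K/W
  R'_PTFE = ln(0.00712/0.00462)/(2πk) = 0.4325/(2π·0.218) = 0.3158 m·K/W
  R'_HDPE = ln(0.00913/0.00712)/(2πk) = 0.2487/(2π·0.536) = 0.07383 m·K/W
ΣR = 2.348×10^-4 + 0.3158 + 0.07383 = 0.3899 m·K/W
Q' = ΔT/ΣR = (340.1 K − 302.7 K)/0.3899 = 95.9 W/m

Q' = 95.9 W/m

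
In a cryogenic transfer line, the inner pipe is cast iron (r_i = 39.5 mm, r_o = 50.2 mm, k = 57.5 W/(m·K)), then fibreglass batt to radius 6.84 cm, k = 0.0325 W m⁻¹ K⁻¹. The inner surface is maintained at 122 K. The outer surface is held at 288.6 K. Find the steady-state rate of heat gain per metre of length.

Q' = 110 W/m

Series thermal resistances, inner to outer:
  R'_cast iron = ln(0.0502/0.0395)/(2πk) = 0.2397/(2π·57.5) = 6.635×10^-4 m·K/W
  R'_fibreglass batt = ln(0.0684/0.0502)/(2πk) = 0.3094/(2π·0.0325) = 1.515 m·K/W
ΣR = 6.635×10^-4 + 1.515 = 1.516 m·K/W
Q' = ΔT/ΣR = (122 K − 288.6 K)/1.516 = -110 W/m
(Negative Q' ⇒ heat flows inward; heat gain = 110 W/m.)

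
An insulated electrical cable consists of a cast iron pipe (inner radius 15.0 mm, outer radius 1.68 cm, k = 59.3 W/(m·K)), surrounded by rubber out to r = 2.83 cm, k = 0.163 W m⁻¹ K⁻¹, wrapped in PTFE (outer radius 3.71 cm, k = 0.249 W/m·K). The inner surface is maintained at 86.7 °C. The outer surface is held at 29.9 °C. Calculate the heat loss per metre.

Q' = 83.2 W/m

Treat each layer as a resistance in series:
  R'_cast iron = ln(0.0168/0.0150)/(2πk) = 0.1133/(2π·59.3) = 3.042×10^-4 m·K/W
  R'_rubber = ln(0.0283/0.0168)/(2πk) = 0.5215/(2π·0.163) = 0.5092 m·K/W
  R'_PTFE = ln(0.0371/0.0283)/(2πk) = 0.2708/(2π·0.249) = 0.1731 m·K/W
ΣR = 3.042×10^-4 + 0.5092 + 0.1731 = 0.6826 m·K/W
Q' = ΔT/ΣR = (86.7 °C − 29.9 °C)/0.6826 = 83.2 W/m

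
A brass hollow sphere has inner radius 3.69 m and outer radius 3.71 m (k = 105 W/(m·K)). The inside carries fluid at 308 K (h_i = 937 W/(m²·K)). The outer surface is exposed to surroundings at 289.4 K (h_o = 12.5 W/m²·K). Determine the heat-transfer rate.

Resistance network (inner→outer):
  R_conv,in = 1/(4πr²h) = 1/(4π·3.69²·937) = 6.237×10^-6 K/W
  R_brass = (1/3.69 − 1/3.71)/(4πk) = 0.001461/(4π·105) = 1.107×10^-6 K/W
  R_conv,out = 1/(4πr²h) = 1/(4π·3.71²·12.5) = 4.625×10^-4 K/W
ΣR = 6.237×10^-6 + 1.107×10^-6 + 4.625×10^-4 = 4.698×10^-4 K/W
Q = ΔT/ΣR = (308 K − 289.4 K)/4.698×10^-4 = 39600 W

Q = 39.6 kW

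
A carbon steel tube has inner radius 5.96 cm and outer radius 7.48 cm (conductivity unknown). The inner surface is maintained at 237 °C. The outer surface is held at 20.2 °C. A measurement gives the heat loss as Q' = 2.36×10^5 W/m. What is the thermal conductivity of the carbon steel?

k = 39.4 W/m·K

ΣR = ΔT/Q' = |237 − 20.2|/2.36×10^5 = 9.186×10^-4 m·K/W
ln(r₂/r₁)/(2πk) = 9.186×10^-4 ⇒ k = 0.2272/(2π·9.186×10^-4) = 39.4 W/m·K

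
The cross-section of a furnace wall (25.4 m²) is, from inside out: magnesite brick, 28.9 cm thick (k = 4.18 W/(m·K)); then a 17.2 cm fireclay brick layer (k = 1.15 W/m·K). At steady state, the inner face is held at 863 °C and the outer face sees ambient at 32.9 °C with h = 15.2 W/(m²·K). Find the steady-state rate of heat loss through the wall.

Treat each layer as a resistance in series:
  R_magnesite brick = L/(kA) = 0.289/(4.18·25.4) = 0.002722 K/W
  R_fireclay brick = L/(kA) = 0.172/(1.15·25.4) = 0.005888 K/W
  R_conv,out = 1/(hA) = 1/(15.2·25.4) = 0.002590 K/W
ΣR = 0.002722 + 0.005888 + 0.002590 = 0.01120 K/W
Q = ΔT/ΣR = (863 °C − 32.9 °C)/0.01120 = 74100 W

Q = 74.1 kW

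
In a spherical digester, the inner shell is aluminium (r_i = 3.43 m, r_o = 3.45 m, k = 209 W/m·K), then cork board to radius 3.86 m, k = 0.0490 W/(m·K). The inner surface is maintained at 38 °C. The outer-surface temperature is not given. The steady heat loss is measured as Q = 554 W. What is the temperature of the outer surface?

T_out = 10.3 °C

Sum the resistances:
  R_aluminium = (1/3.43 − 1/3.45)/(4πk) = 0.001690/(4π·209) = 6.435×10^-7 K/W
  R_cork board = (1/3.45 − 1/3.86)/(4πk) = 0.03079/(4π·0.0490) = 0.05000 K/W
ΣR = 0.05000 K/W
ΔT = Q·ΣR = 554 × 0.05000 = 27.70 K
Heat flows outward, so T_out = T_in − ΔT = 38 − 27.70 = 10.3 °C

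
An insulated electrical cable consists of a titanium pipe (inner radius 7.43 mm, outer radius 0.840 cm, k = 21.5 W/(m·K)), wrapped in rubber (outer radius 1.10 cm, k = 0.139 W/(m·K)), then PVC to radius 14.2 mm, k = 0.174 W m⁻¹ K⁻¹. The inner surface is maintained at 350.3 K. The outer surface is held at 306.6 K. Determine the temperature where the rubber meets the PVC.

Resistance network (inner→outer):
  R'_titanium = ln(0.00840/0.00743)/(2πk) = 0.1227/(2π·21.5) = 9.083×10^-4 m·K/W
  R'_rubber = ln(0.0110/0.00840)/(2πk) = 0.2697/(2π·0.139) = 0.3088 m·K/W
  R'_PVC = ln(0.0142/0.0110)/(2πk) = 0.2553/(2π·0.174) = 0.2336 m·K/W
ΣR = 9.083×10^-4 + 0.3088 + 0.2336 = 0.5433 m·K/W
Q' = ΔT/ΣR = (350.3 K − 306.6 K)/0.5433 = 80.43 W/m
From the inner boundary to the rubber/PVC interface, ΣR_partial = 0.3097 m·K/W.
T_interface = T_in − Q'·ΣR_partial = 350.3 K − (80.43)(0.3097) = 325.4 K

T = 325.4 K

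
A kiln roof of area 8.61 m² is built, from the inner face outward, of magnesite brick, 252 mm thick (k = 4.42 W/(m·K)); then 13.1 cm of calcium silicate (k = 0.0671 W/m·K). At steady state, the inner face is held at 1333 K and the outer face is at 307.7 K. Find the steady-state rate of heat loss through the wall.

Series thermal resistances, inner to outer:
  R_magnesite brick = L/(kA) = 0.252/(4.42·8.61) = 0.006622 K/W
  R_calcium silicate = L/(kA) = 0.131/(0.0671·8.61) = 0.2267 K/W
ΣR = 0.006622 + 0.2267 = 0.2333 K/W
Q = ΔT/ΣR = (1333 K − 307.7 K)/0.2333 = 4390 W

Q = 4.39 kW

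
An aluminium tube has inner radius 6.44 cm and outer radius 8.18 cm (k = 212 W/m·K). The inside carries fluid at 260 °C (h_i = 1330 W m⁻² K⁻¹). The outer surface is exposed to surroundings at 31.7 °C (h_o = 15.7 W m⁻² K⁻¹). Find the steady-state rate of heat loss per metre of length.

Series thermal resistances, inner to outer:
  R'_conv,in = 1/(2πr h) = 1/(2π·0.0644·1330) = 0.001858 m·K/W
  R'_aluminium = ln(0.0818/0.0644)/(2πk) = 0.2392/(2π·212) = 1.795×10^-4 m·K/W
  R'_conv,out = 1/(2πr h) = 1/(2π·0.0818·15.7) = 0.1239 m·K/W
ΣR = 0.001858 + 1.795×10^-4 + 0.1239 = 0.1259 m·K/W
Q' = ΔT/ΣR = (260 °C − 31.7 °C)/0.1259 = 1810 W/m

Q' = 1810 W/m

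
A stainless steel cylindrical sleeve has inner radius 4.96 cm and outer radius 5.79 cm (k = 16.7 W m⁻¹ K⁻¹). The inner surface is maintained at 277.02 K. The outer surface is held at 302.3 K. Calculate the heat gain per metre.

Q' = 17.1 kW/m

Q' = 2πk·ΔT/ln(r₂/r₁) = 2π × 16.7 × 25.28 / ln(0.0579/0.0496) = 17100 W/m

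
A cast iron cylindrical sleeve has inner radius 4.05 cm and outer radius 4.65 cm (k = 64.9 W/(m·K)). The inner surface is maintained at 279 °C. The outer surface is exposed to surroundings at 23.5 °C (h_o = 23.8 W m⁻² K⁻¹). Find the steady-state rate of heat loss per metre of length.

Treat each layer as a resistance in series:
  R'_cast iron = ln(0.0465/0.0405)/(2πk) = 0.1382/(2π·64.9) = 3.388×10^-4 m·K/W
  R'_conv,out = 1/(2πr h) = 1/(2π·0.0465·23.8) = 0.1438 m·K/W
ΣR = 3.388×10^-4 + 0.1438 = 0.1441 m·K/W
Q' = ΔT/ΣR = (279 °C − 23.5 °C)/0.1441 = 1770 W/m

Q' = 1770 W/m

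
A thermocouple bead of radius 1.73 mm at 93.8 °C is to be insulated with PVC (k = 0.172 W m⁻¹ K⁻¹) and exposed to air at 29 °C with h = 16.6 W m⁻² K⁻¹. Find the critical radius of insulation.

For a sphere, r_cr = 2k_ins/h = 2·0.172/16.6 = 0.0207 m = 2.07 cm

r_cr = 2.07 cm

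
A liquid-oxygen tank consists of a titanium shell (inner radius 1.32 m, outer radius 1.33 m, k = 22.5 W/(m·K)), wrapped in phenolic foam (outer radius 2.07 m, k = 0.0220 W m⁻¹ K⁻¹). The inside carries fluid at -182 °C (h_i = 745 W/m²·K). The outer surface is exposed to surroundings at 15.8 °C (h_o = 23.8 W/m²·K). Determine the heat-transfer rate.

Treat each layer as a resistance in series:
  R_conv,in = 1/(4πr²h) = 1/(4π·1.32²·745) = 6.130×10^-5 K/W
  R_titanium = (1/1.32 − 1/1.33)/(4πk) = 0.005696/(4π·22.5) = 2.015×10^-5 K/W
  R_phenolic foam = (1/1.33 − 1/2.07)/(4πk) = 0.2688/(4π·0.0220) = 0.9722 K/W
  R_conv,out = 1/(4πr²h) = 1/(4π·2.07²·23.8) = 7.803×10^-4 K/W
ΣR = 6.130×10^-5 + 2.015×10^-5 + 0.9722 + 7.803×10^-4 = 0.9731 K/W
Q = ΔT/ΣR = (-182 °C − 15.8 °C)/0.9731 = -203 W
(Negative Q ⇒ heat flows inward; heat gain = 203 W.)

Q = 203 W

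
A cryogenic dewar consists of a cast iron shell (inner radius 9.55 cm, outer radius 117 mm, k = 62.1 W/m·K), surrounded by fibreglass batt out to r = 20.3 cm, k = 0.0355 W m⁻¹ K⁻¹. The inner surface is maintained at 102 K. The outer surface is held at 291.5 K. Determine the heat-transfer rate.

Resistance network (inner→outer):
  R_cast iron = (1/0.0955 − 1/0.117)/(4πk) = 1.924/(4π·62.1) = 0.002466 K/W
  R_fibreglass batt = (1/0.117 − 1/0.203)/(4πk) = 3.621/(4π·0.0355) = 8.117 K/W
ΣR = 0.002466 + 8.117 = 8.119 K/W
Q = ΔT/ΣR = (102 K − 291.5 K)/8.119 = -23.3 W
(Negative Q ⇒ heat flows inward; heat gain = 23.3 W.)

Q = 23.3 W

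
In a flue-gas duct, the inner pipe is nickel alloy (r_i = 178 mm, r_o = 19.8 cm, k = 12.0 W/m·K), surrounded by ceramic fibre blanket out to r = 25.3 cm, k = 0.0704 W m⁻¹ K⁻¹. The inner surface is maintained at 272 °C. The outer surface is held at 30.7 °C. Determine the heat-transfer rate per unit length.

Series thermal resistances, inner to outer:
  R'_nickel alloy = ln(0.198/0.178)/(2πk) = 0.1065/(2π·12.0) = 0.001412 m·K/W
  R'_ceramic fibre blanket = ln(0.253/0.198)/(2πk) = 0.2451/(2π·0.0704) = 0.5542 m·K/W
ΣR = 0.001412 + 0.5542 = 0.5556 m·K/W
Q' = ΔT/ΣR = (272 °C − 30.7 °C)/0.5556 = 434 W/m

Q' = 434 W/m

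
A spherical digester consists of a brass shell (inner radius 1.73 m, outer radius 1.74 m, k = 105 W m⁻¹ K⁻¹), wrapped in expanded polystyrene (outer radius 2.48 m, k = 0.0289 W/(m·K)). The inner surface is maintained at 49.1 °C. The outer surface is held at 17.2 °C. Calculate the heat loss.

Q = 67.6 W

Treat each layer as a resistance in series:
  R_brass = (1/1.73 − 1/1.74)/(4πk) = 0.003322/(4π·105) = 2.518×10^-6 K/W
  R_expanded polystyrene = (1/1.74 − 1/2.48)/(4πk) = 0.1715/(4π·0.0289) = 0.4722 K/W
ΣR = 2.518×10^-6 + 0.4722 = 0.4722 K/W
Q = ΔT/ΣR = (49.1 °C − 17.2 °C)/0.4722 = 67.6 W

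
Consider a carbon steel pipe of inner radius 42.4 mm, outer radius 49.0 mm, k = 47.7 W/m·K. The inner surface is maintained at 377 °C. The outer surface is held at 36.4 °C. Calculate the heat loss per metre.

Q' = 2πk·ΔT/ln(r₂/r₁) = 2π × 47.7 × 340.6 / ln(0.0490/0.0424) = 7.06×10^5 W/m

Q' = 706 kW/m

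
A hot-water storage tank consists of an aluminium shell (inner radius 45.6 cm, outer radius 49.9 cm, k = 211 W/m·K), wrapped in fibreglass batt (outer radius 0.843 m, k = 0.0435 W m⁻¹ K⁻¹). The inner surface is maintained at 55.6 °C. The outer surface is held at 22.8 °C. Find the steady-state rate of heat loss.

Treat each layer as a resistance in series:
  R_aluminium = (1/0.456 − 1/0.499)/(4πk) = 0.1890/(4π·211) = 7.127×10^-5 K/W
  R_fibreglass batt = (1/0.499 − 1/0.843)/(4πk) = 0.8178/(4π·0.0435) = 1.496 K/W
ΣR = 7.127×10^-5 + 1.496 = 1.496 K/W
Q = ΔT/ΣR = (55.6 °C − 22.8 °C)/1.496 = 21.9 W

Q = 21.9 W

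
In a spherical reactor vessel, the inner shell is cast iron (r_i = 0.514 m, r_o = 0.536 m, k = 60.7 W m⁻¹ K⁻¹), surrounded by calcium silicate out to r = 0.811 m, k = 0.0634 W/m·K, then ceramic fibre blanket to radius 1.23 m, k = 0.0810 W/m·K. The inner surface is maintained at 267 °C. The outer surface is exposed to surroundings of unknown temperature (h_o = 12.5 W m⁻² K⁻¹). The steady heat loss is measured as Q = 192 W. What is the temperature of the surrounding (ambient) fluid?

Series resistances:
  R_cast iron = (1/0.514 − 1/0.536)/(4πk) = 0.07985/(4π·60.7) = 1.047×10^-4 K/W
  R_calcium silicate = (1/0.536 − 1/0.811)/(4πk) = 0.6326/(4π·0.0634) = 0.7941 K/W
  R_ceramic fibre blanket = (1/0.811 − 1/1.23)/(4πk) = 0.4200/(4π·0.0810) = 0.4127 K/W
  R_conv,out = 1/(4πr²h) = 1/(4π·1.23²·12.5) = 0.004208 K/W
ΣR = 1.211 K/W
ΔT = Q·ΣR = 192 × 1.211 = 232.5 K
Heat flows outward, so T_out = T_in − ΔT = 267 − 232.5 = 34.5 °C

T_out = 34.5 °C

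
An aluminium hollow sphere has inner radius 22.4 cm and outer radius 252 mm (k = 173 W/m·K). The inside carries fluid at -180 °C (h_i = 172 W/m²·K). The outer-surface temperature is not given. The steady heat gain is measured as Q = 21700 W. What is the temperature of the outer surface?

Series resistances:
  R_conv,in = 1/(4πr²h) = 1/(4π·0.224²·172) = 0.009221 K/W
  R_aluminium = (1/0.224 − 1/0.252)/(4πk) = 0.4960/(4π·173) = 2.282×10^-4 K/W
ΣR = 0.009449 K/W
ΔT = Q·ΣR = 21700 × 0.009449 = 205.0 K
Heat flows inward, so T_out = T_in + ΔT = -180 + 205.0 = 25.0 °C

T_out = 25.0 °C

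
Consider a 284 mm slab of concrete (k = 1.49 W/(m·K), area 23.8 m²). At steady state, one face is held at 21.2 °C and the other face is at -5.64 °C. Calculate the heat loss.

Q = 3350 W

Q = kA·ΔT/L = 1.49 × 23.8 × |21.2 °C − -5.64 °C| / 0.284 = 3350 W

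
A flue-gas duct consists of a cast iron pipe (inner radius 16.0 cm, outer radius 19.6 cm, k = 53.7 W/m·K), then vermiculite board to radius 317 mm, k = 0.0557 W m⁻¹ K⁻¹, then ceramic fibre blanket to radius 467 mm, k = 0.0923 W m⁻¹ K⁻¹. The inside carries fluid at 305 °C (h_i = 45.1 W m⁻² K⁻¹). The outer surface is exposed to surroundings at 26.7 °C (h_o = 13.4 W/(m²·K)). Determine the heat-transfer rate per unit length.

Series thermal resistances, inner to outer:
  R'_conv,in = 1/(2πr h) = 1/(2π·0.160·45.1) = 0.02206 m·K/W
  R'_cast iron = ln(0.196/0.160)/(2πk) = 0.2029/(2π·53.7) = 6.015×10^-4 m·K/W
  R'_vermiculite board = ln(0.317/0.196)/(2πk) = 0.4808/(2π·0.0557) = 1.374 m·K/W
  R'_ceramic fibre blanket = ln(0.467/0.317)/(2πk) = 0.3874/(2π·0.0923) = 0.6680 m·K/W
  R'_conv,out = 1/(2πr h) = 1/(2π·0.467·13.4) = 0.02543 m·K/W
ΣR = 0.02206 + 6.015×10^-4 + 1.374 + 0.6680 + 0.02543 = 2.090 m·K/W
Q' = ΔT/ΣR = (305 °C − 26.7 °C)/2.090 = 133 W/m

Q' = 133 W/m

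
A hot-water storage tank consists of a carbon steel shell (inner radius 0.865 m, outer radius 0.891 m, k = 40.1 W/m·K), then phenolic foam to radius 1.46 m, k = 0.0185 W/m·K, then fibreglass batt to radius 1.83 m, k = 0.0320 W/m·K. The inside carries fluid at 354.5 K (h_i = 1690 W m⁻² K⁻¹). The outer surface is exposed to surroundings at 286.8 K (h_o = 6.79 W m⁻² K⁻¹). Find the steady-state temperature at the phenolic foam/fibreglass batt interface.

Series thermal resistances, inner to outer:
  R_conv,in = 1/(4πr²h) = 1/(4π·0.865²·1690) = 6.293×10^-5 K/W
  R_carbon steel = (1/0.865 − 1/0.891)/(4πk) = 0.03373/(4π·40.1) = 6.695×10^-5 K/W
  R_phenolic foam = (1/0.891 − 1/1.46)/(4πk) = 0.4374/(4π·0.0185) = 1.881 K/W
  R_fibreglass batt = (1/1.46 − 1/1.83)/(4πk) = 0.1385/(4π·0.0320) = 0.3444 K/W
  R_conv,out = 1/(4πr²h) = 1/(4π·1.83²·6.79) = 0.003500 K/W
ΣR = 6.293×10^-5 + 6.695×10^-5 + 1.881 + 0.3444 + 0.003500 = 2.229 K/W
Q = ΔT/ΣR = (354.5 K − 286.8 K)/2.229 = 30.37 W
From the inner boundary to the phenolic foam/fibreglass batt interface, ΣR_partial = 1.881 K/W.
T_interface = T_in − Q·ΣR_partial = 354.5 K − (30.37)(1.881) = 297.4 K

T = 297.4 K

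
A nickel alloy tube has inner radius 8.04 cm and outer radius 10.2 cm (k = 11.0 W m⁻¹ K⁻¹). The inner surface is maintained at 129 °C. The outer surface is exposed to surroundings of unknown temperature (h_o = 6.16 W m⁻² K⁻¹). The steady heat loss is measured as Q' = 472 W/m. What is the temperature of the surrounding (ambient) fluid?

Sum the resistances:
  R'_nickel alloy = ln(0.102/0.0804)/(2πk) = 0.2380/(2π·11.0) = 0.003443 m·K/W
  R'_conv,out = 1/(2πr h) = 1/(2π·0.102·6.16) = 0.2533 m·K/W
ΣR = 0.2567 m·K/W
ΔT = Q'·ΣR = 472 × 0.2567 = 121.2 K
Heat flows outward, so T_out = T_in − ΔT = 129 − 121.2 = 7.8 °C

T_out = 7.8 °C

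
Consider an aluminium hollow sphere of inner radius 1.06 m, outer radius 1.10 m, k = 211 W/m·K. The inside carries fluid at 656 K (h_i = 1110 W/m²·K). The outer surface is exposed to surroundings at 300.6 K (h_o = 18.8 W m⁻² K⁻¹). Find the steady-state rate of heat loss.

Q = 99.4 kW

Series thermal resistances, inner to outer:
  R_conv,in = 1/(4πr²h) = 1/(4π·1.06²·1110) = 6.381×10^-5 K/W
  R_aluminium = (1/1.06 − 1/1.10)/(4πk) = 0.03431/(4π·211) = 1.294×10^-5 K/W
  R_conv,out = 1/(4πr²h) = 1/(4π·1.10²·18.8) = 0.003498 K/W
ΣR = 6.381×10^-5 + 1.294×10^-5 + 0.003498 = 0.003575 K/W
Q = ΔT/ΣR = (656 K − 300.6 K)/0.003575 = 99400 W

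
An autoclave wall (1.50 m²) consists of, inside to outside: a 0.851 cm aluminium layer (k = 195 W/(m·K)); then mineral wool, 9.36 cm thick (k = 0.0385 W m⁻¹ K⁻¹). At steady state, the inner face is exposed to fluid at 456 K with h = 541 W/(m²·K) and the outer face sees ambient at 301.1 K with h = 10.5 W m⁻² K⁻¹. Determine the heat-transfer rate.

Series thermal resistances, inner to outer:
  R_conv,in = 1/(hA) = 1/(541·1.50) = 0.001232 K/W
  R_aluminium = L/(kA) = 0.00851/(195·1.50) = 2.909×10^-5 K/W
  R_mineral wool = L/(kA) = 0.0936/(0.0385·1.50) = 1.621 K/W
  R_conv,out = 1/(hA) = 1/(10.5·1.50) = 0.06349 K/W
ΣR = 0.001232 + 2.909×10^-5 + 1.621 + 0.06349 = 1.686 K/W
Q = ΔT/ΣR = (456 K − 301.1 K)/1.686 = 91.9 W

Q = 91.9 W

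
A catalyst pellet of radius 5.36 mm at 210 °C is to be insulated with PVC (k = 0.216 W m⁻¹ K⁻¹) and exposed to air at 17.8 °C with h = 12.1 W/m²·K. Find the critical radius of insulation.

r_cr = 3.57 cm

For a sphere, r_cr = 2k_ins/h = 2·0.216/12.1 = 0.0357 m = 3.57 cm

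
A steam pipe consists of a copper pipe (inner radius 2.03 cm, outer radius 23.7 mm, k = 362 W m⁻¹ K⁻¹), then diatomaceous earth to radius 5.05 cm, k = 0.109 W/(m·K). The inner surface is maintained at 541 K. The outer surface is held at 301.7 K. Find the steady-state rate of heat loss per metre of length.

Series thermal resistances, inner to outer:
  R'_copper = ln(0.0237/0.0203)/(2πk) = 0.1549/(2π·362) = 6.808×10^-5 m·K/W
  R'_diatomaceous earth = ln(0.0505/0.0237)/(2πk) = 0.7565/(2π·0.109) = 1.105 m·K/W
ΣR = 6.808×10^-5 + 1.105 = 1.105 m·K/W
Q' = ΔT/ΣR = (541 K − 301.7 K)/1.105 = 217 W/m

Q' = 217 W/m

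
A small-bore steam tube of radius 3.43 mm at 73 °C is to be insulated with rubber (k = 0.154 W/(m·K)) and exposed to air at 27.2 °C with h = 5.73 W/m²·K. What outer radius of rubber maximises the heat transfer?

r_cr = 2.69 cm

For a cylinder, r_cr = k_ins/h = 0.154/5.73 = 0.0269 m = 2.69 cm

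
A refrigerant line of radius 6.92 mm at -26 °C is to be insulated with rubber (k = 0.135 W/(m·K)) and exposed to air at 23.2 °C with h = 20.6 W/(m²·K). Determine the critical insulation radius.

r_cr = 0.655 cm

For a cylinder, r_cr = k_ins/h = 0.135/20.6 = 0.00655 m = 0.655 cm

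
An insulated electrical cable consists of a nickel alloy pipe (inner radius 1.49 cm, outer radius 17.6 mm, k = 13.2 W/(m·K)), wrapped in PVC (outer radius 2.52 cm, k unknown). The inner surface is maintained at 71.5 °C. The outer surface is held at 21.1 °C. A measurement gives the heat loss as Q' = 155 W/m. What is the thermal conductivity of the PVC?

k = 0.177 W/m·K

ΣR = ΔT/Q' = |71.5 − 21.1|/155 = 0.3252 m·K/W
Known resistances:
  R'_nickel alloy = ln(0.0176/0.0149)/(2πk) = 0.1665/(2π·13.2) = 0.002008 m·K/W
R_PVC = ΣR − ΣR_known = 0.3252 − 0.002008 = 0.3232 m·K/W
ln(r₂/r₁)/(2πk) = 0.3232 ⇒ k = 0.3589/(2π·0.3232) = 0.177 W/m·K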